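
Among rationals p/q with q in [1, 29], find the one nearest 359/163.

Expand x = 359/163 as a continued fraction with the Euclidean algorithm:
  359 = 2*163 + 33, so a_0 = 2.
  163 = 4*33 + 31, so a_1 = 4.
  33 = 1*31 + 2, so a_2 = 1.
  31 = 15*2 + 1, so a_3 = 15.
  2 = 2*1 + 0, so a_4 = 2.
so x = [2; 4, 1, 15, 2].
Convergents (p_i = a_i*p_{i-1} + p_{i-2}, q_i = a_i*q_{i-1} + q_{i-2} with p_{-2}=0, p_{-1}=1, q_{-2}=1, q_{-1}=0), until the denominator exceeds 29:
  i=0: a_0=2, p_0 = 2*1 + 0 = 2, q_0 = 2*0 + 1 = 1.
  i=1: a_1=4, p_1 = 4*2 + 1 = 9, q_1 = 4*1 + 0 = 4.
  i=2: a_2=1, p_2 = 1*9 + 2 = 11, q_2 = 1*4 + 1 = 5.
  i=3: a_3=15, p_3 = 15*11 + 9 = 174, q_3 = 15*5 + 4 = 79.
q_3 = 79 > 29, so the last convergent with denominator <= 29 is p_2/q_2 = 11/5.
The closest fraction with denominator <= 29 is either p_2/q_2 or the intermediate fraction (k*p_2 + p_1)/(k*q_2 + q_1) with the largest k >= 1 whose denominator stays <= 29; these approach x as k grows, and every other convergent or intermediate fraction in range is farther away.
Largest k: floor((29 - q_1)/q_2) = floor((29 - 4)/5) = 5.
That gives (5*11 + 9)/(5*5 + 4) = 64/29.
Compare the errors: |x - 11/5| = |359*5 - 11*163|/(163*5) = 2/815, and |x - 64/29| = |359*29 - 64*163|/(163*29) = 21/4727.
Cross-multiplying, 2*4727 = 9454 < 17115 = 21*815, so 2/815 is smaller: the convergent 11/5 is closer to x than 64/29.

11/5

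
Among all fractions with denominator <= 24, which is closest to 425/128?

73/22

Expand x = 425/128 as a continued fraction with the Euclidean algorithm:
  425 = 3*128 + 41, so a_0 = 3.
  128 = 3*41 + 5, so a_1 = 3.
  41 = 8*5 + 1, so a_2 = 8.
  5 = 5*1 + 0, so a_3 = 5.
so x = [3; 3, 8, 5].
Convergents (p_i = a_i*p_{i-1} + p_{i-2}, q_i = a_i*q_{i-1} + q_{i-2} with p_{-2}=0, p_{-1}=1, q_{-2}=1, q_{-1}=0), until the denominator exceeds 24:
  i=0: a_0=3, p_0 = 3*1 + 0 = 3, q_0 = 3*0 + 1 = 1.
  i=1: a_1=3, p_1 = 3*3 + 1 = 10, q_1 = 3*1 + 0 = 3.
  i=2: a_2=8, p_2 = 8*10 + 3 = 83, q_2 = 8*3 + 1 = 25.
q_2 = 25 > 24, so the last convergent with denominator <= 24 is p_1/q_1 = 10/3.
The closest fraction with denominator <= 24 is either p_1/q_1 or the intermediate fraction (k*p_1 + p_0)/(k*q_1 + q_0) with the largest k >= 1 whose denominator stays <= 24; these approach x as k grows, and every other convergent or intermediate fraction in range is farther away.
Largest k: floor((24 - q_0)/q_1) = floor((24 - 1)/3) = 7.
That gives (7*10 + 3)/(7*3 + 1) = 73/22.
Compare the errors: |x - 10/3| = |425*3 - 10*128|/(128*3) = 5/384, and |x - 73/22| = |425*22 - 73*128|/(128*22) = 6/2816.
Cross-multiplying, 6*384 = 2304 < 14080 = 5*2816, so 6/2816 is smaller: the intermediate fraction 73/22 is closer to x than 10/3.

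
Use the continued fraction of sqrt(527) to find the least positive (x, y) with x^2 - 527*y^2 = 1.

(x, y) = (528, 23)

First expand sqrt(527) as a continued fraction. With x_i = (sqrt(527) + m_i)/d_i and (m_0, d_0) = (0, 1): a_0 = floor(sqrt(527)) = 22, since 22^2 = 484 <= 527 < 529 = 23^2.
Iterate m_{i+1} = d_i*a_i - m_i, d_{i+1} = (527 - m_{i+1}^2)/d_i, a_{i+1} = floor((a_0 + m_{i+1})/d_{i+1}):
  m_1 = 1*22 - 0 = 22, d_1 = (527 - 22^2)/1 = 43/1 = 43, a_1 = floor((22 + 22)/43) = 1.
  m_2 = 43*1 - 22 = 21, d_2 = (527 - 21^2)/43 = 86/43 = 2, a_2 = floor((22 + 21)/2) = 21.
  m_3 = 2*21 - 21 = 21, d_3 = (527 - 21^2)/2 = 86/2 = 43, a_3 = floor((22 + 21)/43) = 1.
  m_4 = 43*1 - 21 = 22, d_4 = (527 - 22^2)/43 = 43/43 = 1, a_4 = floor((22 + 22)/1) = 44.
  m_5 = 1*44 - 22 = 22, d_5 = (527 - 22^2)/1 = 43/1 = 43: (m_5, d_5) = (m_1, d_1) = (22, 43), so from here the quotients repeat a_1, ..., a_4; the period length is 4.
So sqrt(527) = [22; (1, 21, 1, 44)] with period length k = 4.
k is even, so the fundamental solution of x^2 - 527y^2 = 1 is (p_{k-1}, q_{k-1}) = (p_3, q_3); compute convergents through index 3.
Convergents (p_i = a_i*p_{i-1} + p_{i-2}, q_i = a_i*q_{i-1} + q_{i-2} with p_{-2}=0, p_{-1}=1, q_{-2}=1, q_{-1}=0):
  i=0: a_0=22, p_0 = 22*1 + 0 = 22, q_0 = 22*0 + 1 = 1.
  i=1: a_1=1, p_1 = 1*22 + 1 = 23, q_1 = 1*1 + 0 = 1.
  i=2: a_2=21, p_2 = 21*23 + 22 = 505, q_2 = 21*1 + 1 = 22.
  i=3: a_3=1, p_3 = 1*505 + 23 = 528, q_3 = 1*22 + 1 = 23.
Check: 528^2 - 527*23^2 = 278784 - 278783 = 1, so (x, y) = (528, 23) solves the equation, and by the theorem it is the least positive solution.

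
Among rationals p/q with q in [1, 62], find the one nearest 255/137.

Expand x = 255/137 as a continued fraction with the Euclidean algorithm:
  255 = 1*137 + 118, so a_0 = 1.
  137 = 1*118 + 19, so a_1 = 1.
  118 = 6*19 + 4, so a_2 = 6.
  19 = 4*4 + 3, so a_3 = 4.
  4 = 1*3 + 1, so a_4 = 1.
  3 = 3*1 + 0, so a_5 = 3.
so x = [1; 1, 6, 4, 1, 3].
Convergents (p_i = a_i*p_{i-1} + p_{i-2}, q_i = a_i*q_{i-1} + q_{i-2} with p_{-2}=0, p_{-1}=1, q_{-2}=1, q_{-1}=0), until the denominator exceeds 62:
  i=0: a_0=1, p_0 = 1*1 + 0 = 1, q_0 = 1*0 + 1 = 1.
  i=1: a_1=1, p_1 = 1*1 + 1 = 2, q_1 = 1*1 + 0 = 1.
  i=2: a_2=6, p_2 = 6*2 + 1 = 13, q_2 = 6*1 + 1 = 7.
  i=3: a_3=4, p_3 = 4*13 + 2 = 54, q_3 = 4*7 + 1 = 29.
  i=4: a_4=1, p_4 = 1*54 + 13 = 67, q_4 = 1*29 + 7 = 36.
  i=5: a_5=3, p_5 = 3*67 + 54 = 255, q_5 = 3*36 + 29 = 137.
q_5 = 137 > 62, so the last convergent with denominator <= 62 is p_4/q_4 = 67/36.
The closest fraction with denominator <= 62 is either p_4/q_4 or the intermediate fraction (k*p_4 + p_3)/(k*q_4 + q_3) with the largest k >= 1 whose denominator stays <= 62; these approach x as k grows, and every other convergent or intermediate fraction in range is farther away.
Largest k: floor((62 - q_3)/q_4) = floor((62 - 29)/36) = 0.
Since k = 0, no intermediate fraction beyond p_4/q_4 has denominator <= 62, so the convergent 67/36 is the closest (its error is |255*36 - 67*137|/(137*36) = 1/4932).

67/36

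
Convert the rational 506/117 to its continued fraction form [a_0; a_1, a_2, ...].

Run the Euclidean algorithm on 506 and 117; the successive quotients are the partial quotients a_0, a_1, ... (each step inverts the fractional part left over by the previous one):
  506 = 4*117 + 38, so a_0 = 4.
  117 = 3*38 + 3, so a_1 = 3.
  38 = 12*3 + 2, so a_2 = 12.
  3 = 1*2 + 1, so a_3 = 1.
  2 = 2*1 + 0, so a_4 = 2.
The remainder reaches 0 after 5 divisions, so the expansion has 5 partial quotients, read off in order.

[4; 3, 12, 1, 2]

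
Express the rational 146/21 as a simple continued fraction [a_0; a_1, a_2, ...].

Run the Euclidean algorithm on 146 and 21; the successive quotients are the partial quotients a_0, a_1, ... (each step inverts the fractional part left over by the previous one):
  146 = 6*21 + 20, so a_0 = 6.
  21 = 1*20 + 1, so a_1 = 1.
  20 = 20*1 + 0, so a_2 = 20.
The remainder reaches 0 after 3 divisions, so the expansion has 3 partial quotients, read off in order.

[6; 1, 20]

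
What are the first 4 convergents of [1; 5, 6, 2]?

1/1, 6/5, 37/31, 80/67

Using the convergent recurrence p_i = a_i*p_{i-1} + p_{i-2}, q_i = a_i*q_{i-1} + q_{i-2} with p_{-2}=0, p_{-1}=1, q_{-2}=1, q_{-1}=0:
  i=0: a_0=1, p_0 = 1*1 + 0 = 1, q_0 = 1*0 + 1 = 1.
  i=1: a_1=5, p_1 = 5*1 + 1 = 6, q_1 = 5*1 + 0 = 5.
  i=2: a_2=6, p_2 = 6*6 + 1 = 37, q_2 = 6*5 + 1 = 31.
  i=3: a_3=2, p_3 = 2*37 + 6 = 80, q_3 = 2*31 + 5 = 67.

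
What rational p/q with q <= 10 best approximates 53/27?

Expand x = 53/27 as a continued fraction with the Euclidean algorithm:
  53 = 1*27 + 26, so a_0 = 1.
  27 = 1*26 + 1, so a_1 = 1.
  26 = 26*1 + 0, so a_2 = 26.
so x = [1; 1, 26].
Convergents (p_i = a_i*p_{i-1} + p_{i-2}, q_i = a_i*q_{i-1} + q_{i-2} with p_{-2}=0, p_{-1}=1, q_{-2}=1, q_{-1}=0), until the denominator exceeds 10:
  i=0: a_0=1, p_0 = 1*1 + 0 = 1, q_0 = 1*0 + 1 = 1.
  i=1: a_1=1, p_1 = 1*1 + 1 = 2, q_1 = 1*1 + 0 = 1.
  i=2: a_2=26, p_2 = 26*2 + 1 = 53, q_2 = 26*1 + 1 = 27.
q_2 = 27 > 10, so the last convergent with denominator <= 10 is p_1/q_1 = 2/1.
The closest fraction with denominator <= 10 is either p_1/q_1 or the intermediate fraction (k*p_1 + p_0)/(k*q_1 + q_0) with the largest k >= 1 whose denominator stays <= 10; these approach x as k grows, and every other convergent or intermediate fraction in range is farther away.
Largest k: floor((10 - q_0)/q_1) = floor((10 - 1)/1) = 9.
That gives (9*2 + 1)/(9*1 + 1) = 19/10.
Compare the errors: |x - 2/1| = |53*1 - 2*27|/(27*1) = 1/27, and |x - 19/10| = |53*10 - 19*27|/(27*10) = 17/270.
Cross-multiplying, 1*270 = 270 < 459 = 17*27, so 1/27 is smaller: the convergent 2/1 is closer to x than 19/10.

2/1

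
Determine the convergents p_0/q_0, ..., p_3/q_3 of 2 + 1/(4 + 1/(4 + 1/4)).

Using the convergent recurrence p_i = a_i*p_{i-1} + p_{i-2}, q_i = a_i*q_{i-1} + q_{i-2} with p_{-2}=0, p_{-1}=1, q_{-2}=1, q_{-1}=0:
  i=0: a_0=2, p_0 = 2*1 + 0 = 2, q_0 = 2*0 + 1 = 1.
  i=1: a_1=4, p_1 = 4*2 + 1 = 9, q_1 = 4*1 + 0 = 4.
  i=2: a_2=4, p_2 = 4*9 + 2 = 38, q_2 = 4*4 + 1 = 17.
  i=3: a_3=4, p_3 = 4*38 + 9 = 161, q_3 = 4*17 + 4 = 72.

2/1, 9/4, 38/17, 161/72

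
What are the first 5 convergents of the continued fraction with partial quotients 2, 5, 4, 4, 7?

Using the convergent recurrence p_i = a_i*p_{i-1} + p_{i-2}, q_i = a_i*q_{i-1} + q_{i-2} with p_{-2}=0, p_{-1}=1, q_{-2}=1, q_{-1}=0:
  i=0: a_0=2, p_0 = 2*1 + 0 = 2, q_0 = 2*0 + 1 = 1.
  i=1: a_1=5, p_1 = 5*2 + 1 = 11, q_1 = 5*1 + 0 = 5.
  i=2: a_2=4, p_2 = 4*11 + 2 = 46, q_2 = 4*5 + 1 = 21.
  i=3: a_3=4, p_3 = 4*46 + 11 = 195, q_3 = 4*21 + 5 = 89.
  i=4: a_4=7, p_4 = 7*195 + 46 = 1411, q_4 = 7*89 + 21 = 644.

2/1, 11/5, 46/21, 195/89, 1411/644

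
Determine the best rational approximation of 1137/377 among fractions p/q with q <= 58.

Expand x = 1137/377 as a continued fraction with the Euclidean algorithm:
  1137 = 3*377 + 6, so a_0 = 3.
  377 = 62*6 + 5, so a_1 = 62.
  6 = 1*5 + 1, so a_2 = 1.
  5 = 5*1 + 0, so a_3 = 5.
so x = [3; 62, 1, 5].
Convergents (p_i = a_i*p_{i-1} + p_{i-2}, q_i = a_i*q_{i-1} + q_{i-2} with p_{-2}=0, p_{-1}=1, q_{-2}=1, q_{-1}=0), until the denominator exceeds 58:
  i=0: a_0=3, p_0 = 3*1 + 0 = 3, q_0 = 3*0 + 1 = 1.
  i=1: a_1=62, p_1 = 62*3 + 1 = 187, q_1 = 62*1 + 0 = 62.
q_1 = 62 > 58, so the last convergent with denominator <= 58 is p_0/q_0 = 3/1.
The closest fraction with denominator <= 58 is either p_0/q_0 or the intermediate fraction (k*p_0 + p_{-1})/(k*q_0 + q_{-1}) with the largest k >= 1 whose denominator stays <= 58; these approach x as k grows, and every other convergent or intermediate fraction in range is farther away.
Largest k: floor((58 - q_{-1})/q_0) = floor((58 - 0)/1) = 58 (using the seeds p_{-1} = 1, q_{-1} = 0).
That gives (58*3 + 1)/(58*1 + 0) = 175/58.
Compare the errors: |x - 3/1| = |1137*1 - 3*377|/(377*1) = 6/377, and |x - 175/58| = |1137*58 - 175*377|/(377*58) = 29/21866.
Cross-multiplying, 29*377 = 10933 < 131196 = 6*21866, so 29/21866 is smaller: the intermediate fraction 175/58 is closer to x than 3/1.

175/58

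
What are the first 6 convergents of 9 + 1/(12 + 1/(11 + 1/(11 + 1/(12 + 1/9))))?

Using the convergent recurrence p_i = a_i*p_{i-1} + p_{i-2}, q_i = a_i*q_{i-1} + q_{i-2} with p_{-2}=0, p_{-1}=1, q_{-2}=1, q_{-1}=0:
  i=0: a_0=9, p_0 = 9*1 + 0 = 9, q_0 = 9*0 + 1 = 1.
  i=1: a_1=12, p_1 = 12*9 + 1 = 109, q_1 = 12*1 + 0 = 12.
  i=2: a_2=11, p_2 = 11*109 + 9 = 1208, q_2 = 11*12 + 1 = 133.
  i=3: a_3=11, p_3 = 11*1208 + 109 = 13397, q_3 = 11*133 + 12 = 1475.
  i=4: a_4=12, p_4 = 12*13397 + 1208 = 161972, q_4 = 12*1475 + 133 = 17833.
  i=5: a_5=9, p_5 = 9*161972 + 13397 = 1471145, q_5 = 9*17833 + 1475 = 161972.

9/1, 109/12, 1208/133, 13397/1475, 161972/17833, 1471145/161972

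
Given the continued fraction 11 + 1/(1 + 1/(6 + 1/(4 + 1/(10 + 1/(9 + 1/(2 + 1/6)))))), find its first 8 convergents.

11/1, 12/1, 83/7, 344/29, 3523/297, 32051/2702, 67625/5701, 437801/36908

Using the convergent recurrence p_i = a_i*p_{i-1} + p_{i-2}, q_i = a_i*q_{i-1} + q_{i-2} with p_{-2}=0, p_{-1}=1, q_{-2}=1, q_{-1}=0:
  i=0: a_0=11, p_0 = 11*1 + 0 = 11, q_0 = 11*0 + 1 = 1.
  i=1: a_1=1, p_1 = 1*11 + 1 = 12, q_1 = 1*1 + 0 = 1.
  i=2: a_2=6, p_2 = 6*12 + 11 = 83, q_2 = 6*1 + 1 = 7.
  i=3: a_3=4, p_3 = 4*83 + 12 = 344, q_3 = 4*7 + 1 = 29.
  i=4: a_4=10, p_4 = 10*344 + 83 = 3523, q_4 = 10*29 + 7 = 297.
  i=5: a_5=9, p_5 = 9*3523 + 344 = 32051, q_5 = 9*297 + 29 = 2702.
  i=6: a_6=2, p_6 = 2*32051 + 3523 = 67625, q_6 = 2*2702 + 297 = 5701.
  i=7: a_7=6, p_7 = 6*67625 + 32051 = 437801, q_7 = 6*5701 + 2702 = 36908.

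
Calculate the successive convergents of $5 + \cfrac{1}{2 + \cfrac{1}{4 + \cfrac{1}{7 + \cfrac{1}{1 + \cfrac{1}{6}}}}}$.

Using the convergent recurrence p_i = a_i*p_{i-1} + p_{i-2}, q_i = a_i*q_{i-1} + q_{i-2} with p_{-2}=0, p_{-1}=1, q_{-2}=1, q_{-1}=0:
  i=0: a_0=5, p_0 = 5*1 + 0 = 5, q_0 = 5*0 + 1 = 1.
  i=1: a_1=2, p_1 = 2*5 + 1 = 11, q_1 = 2*1 + 0 = 2.
  i=2: a_2=4, p_2 = 4*11 + 5 = 49, q_2 = 4*2 + 1 = 9.
  i=3: a_3=7, p_3 = 7*49 + 11 = 354, q_3 = 7*9 + 2 = 65.
  i=4: a_4=1, p_4 = 1*354 + 49 = 403, q_4 = 1*65 + 9 = 74.
  i=5: a_5=6, p_5 = 6*403 + 354 = 2772, q_5 = 6*74 + 65 = 509.

5/1, 11/2, 49/9, 354/65, 403/74, 2772/509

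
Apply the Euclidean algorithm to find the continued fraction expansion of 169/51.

Run the Euclidean algorithm on 169 and 51; the successive quotients are the partial quotients a_0, a_1, ... (each step inverts the fractional part left over by the previous one):
  169 = 3*51 + 16, so a_0 = 3.
  51 = 3*16 + 3, so a_1 = 3.
  16 = 5*3 + 1, so a_2 = 5.
  3 = 3*1 + 0, so a_3 = 3.
The remainder reaches 0 after 4 divisions, so the expansion has 4 partial quotients, read off in order.

[3; 3, 5, 3]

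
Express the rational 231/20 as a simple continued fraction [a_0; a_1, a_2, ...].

Run the Euclidean algorithm on 231 and 20; the successive quotients are the partial quotients a_0, a_1, ... (each step inverts the fractional part left over by the previous one):
  231 = 11*20 + 11, so a_0 = 11.
  20 = 1*11 + 9, so a_1 = 1.
  11 = 1*9 + 2, so a_2 = 1.
  9 = 4*2 + 1, so a_3 = 4.
  2 = 2*1 + 0, so a_4 = 2.
The remainder reaches 0 after 5 divisions, so the expansion has 5 partial quotients, read off in order.

[11; 1, 1, 4, 2]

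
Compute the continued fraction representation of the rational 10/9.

Run the Euclidean algorithm on 10 and 9; the successive quotients are the partial quotients a_0, a_1, ... (each step inverts the fractional part left over by the previous one):
  10 = 1*9 + 1, so a_0 = 1.
  9 = 9*1 + 0, so a_1 = 9.
The remainder reaches 0 after 2 divisions, so the expansion has 2 partial quotients, read off in order.

[1; 9]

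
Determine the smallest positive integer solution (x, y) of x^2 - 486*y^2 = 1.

First expand sqrt(486) as a continued fraction. With x_i = (sqrt(486) + m_i)/d_i and (m_0, d_0) = (0, 1): a_0 = floor(sqrt(486)) = 22, since 22^2 = 484 <= 486 < 529 = 23^2.
Iterate m_{i+1} = d_i*a_i - m_i, d_{i+1} = (486 - m_{i+1}^2)/d_i, a_{i+1} = floor((a_0 + m_{i+1})/d_{i+1}):
  m_1 = 1*22 - 0 = 22, d_1 = (486 - 22^2)/1 = 2/1 = 2, a_1 = floor((22 + 22)/2) = 22.
  m_2 = 2*22 - 22 = 22, d_2 = (486 - 22^2)/2 = 2/2 = 1, a_2 = floor((22 + 22)/1) = 44.
  m_3 = 1*44 - 22 = 22, d_3 = (486 - 22^2)/1 = 2/1 = 2: (m_3, d_3) = (m_1, d_1) = (22, 2), so from here the quotients repeat a_1, a_2; the period length is 2.
So sqrt(486) = [22; (22, 44)] with period length k = 2.
k is even, so the fundamental solution of x^2 - 486y^2 = 1 is (p_{k-1}, q_{k-1}) = (p_1, q_1); compute convergents through index 1.
Convergents (p_i = a_i*p_{i-1} + p_{i-2}, q_i = a_i*q_{i-1} + q_{i-2} with p_{-2}=0, p_{-1}=1, q_{-2}=1, q_{-1}=0):
  i=0: a_0=22, p_0 = 22*1 + 0 = 22, q_0 = 22*0 + 1 = 1.
  i=1: a_1=22, p_1 = 22*22 + 1 = 485, q_1 = 22*1 + 0 = 22.
Check: 485^2 - 486*22^2 = 235225 - 235224 = 1, so (x, y) = (485, 22) solves the equation, and by the theorem it is the least positive solution.

(x, y) = (485, 22)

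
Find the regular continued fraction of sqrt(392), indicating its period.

[19; (1, 3, 1, 38)]

Write x_i = (sqrt(392) + m_i)/d_i with (m_0, d_0) = (0, 1). a_0 = floor(sqrt(392)) = 19, since 19^2 = 361 <= 392 < 400 = 20^2.
Iterate m_{i+1} = d_i*a_i - m_i, d_{i+1} = (392 - m_{i+1}^2)/d_i, a_{i+1} = floor((a_0 + m_{i+1})/d_{i+1}):
  m_1 = 1*19 - 0 = 19, d_1 = (392 - 19^2)/1 = 31/1 = 31, a_1 = floor((19 + 19)/31) = 1.
  m_2 = 31*1 - 19 = 12, d_2 = (392 - 12^2)/31 = 248/31 = 8, a_2 = floor((19 + 12)/8) = 3.
  m_3 = 8*3 - 12 = 12, d_3 = (392 - 12^2)/8 = 248/8 = 31, a_3 = floor((19 + 12)/31) = 1.
  m_4 = 31*1 - 12 = 19, d_4 = (392 - 19^2)/31 = 31/31 = 1, a_4 = floor((19 + 19)/1) = 38.
  m_5 = 1*38 - 19 = 19, d_5 = (392 - 19^2)/1 = 31/1 = 31: (m_5, d_5) = (m_1, d_1) = (19, 31), so from here the quotients repeat a_1, ..., a_4; the period length is 4.
Hence the expansion of sqrt(392) is a_0 = 19 followed by the repeating block 1, 3, 1, 38 (period 4).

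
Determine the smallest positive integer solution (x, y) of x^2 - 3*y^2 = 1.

(x, y) = (2, 1)

First expand sqrt(3) as a continued fraction. With x_i = (sqrt(3) + m_i)/d_i and (m_0, d_0) = (0, 1): a_0 = floor(sqrt(3)) = 1, since 1^2 = 1 <= 3 < 4 = 2^2.
Iterate m_{i+1} = d_i*a_i - m_i, d_{i+1} = (3 - m_{i+1}^2)/d_i, a_{i+1} = floor((a_0 + m_{i+1})/d_{i+1}):
  m_1 = 1*1 - 0 = 1, d_1 = (3 - 1^2)/1 = 2/1 = 2, a_1 = floor((1 + 1)/2) = 1.
  m_2 = 2*1 - 1 = 1, d_2 = (3 - 1^2)/2 = 2/2 = 1, a_2 = floor((1 + 1)/1) = 2.
  m_3 = 1*2 - 1 = 1, d_3 = (3 - 1^2)/1 = 2/1 = 2: (m_3, d_3) = (m_1, d_1) = (1, 2), so from here the quotients repeat a_1, a_2; the period length is 2.
So sqrt(3) = [1; (1, 2)] with period length k = 2.
k is even, so the fundamental solution of x^2 - 3y^2 = 1 is (p_{k-1}, q_{k-1}) = (p_1, q_1); compute convergents through index 1.
Convergents (p_i = a_i*p_{i-1} + p_{i-2}, q_i = a_i*q_{i-1} + q_{i-2} with p_{-2}=0, p_{-1}=1, q_{-2}=1, q_{-1}=0):
  i=0: a_0=1, p_0 = 1*1 + 0 = 1, q_0 = 1*0 + 1 = 1.
  i=1: a_1=1, p_1 = 1*1 + 1 = 2, q_1 = 1*1 + 0 = 1.
Check: 2^2 - 3*1^2 = 4 - 3 = 1, so (x, y) = (2, 1) solves the equation, and by the theorem it is the least positive solution.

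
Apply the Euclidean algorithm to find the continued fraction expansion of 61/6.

[10; 6]

Run the Euclidean algorithm on 61 and 6; the successive quotients are the partial quotients a_0, a_1, ... (each step inverts the fractional part left over by the previous one):
  61 = 10*6 + 1, so a_0 = 10.
  6 = 6*1 + 0, so a_1 = 6.
The remainder reaches 0 after 2 divisions, so the expansion has 2 partial quotients, read off in order.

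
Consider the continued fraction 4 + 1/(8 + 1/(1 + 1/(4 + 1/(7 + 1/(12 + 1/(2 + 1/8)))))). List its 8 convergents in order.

Using the convergent recurrence p_i = a_i*p_{i-1} + p_{i-2}, q_i = a_i*q_{i-1} + q_{i-2} with p_{-2}=0, p_{-1}=1, q_{-2}=1, q_{-1}=0:
  i=0: a_0=4, p_0 = 4*1 + 0 = 4, q_0 = 4*0 + 1 = 1.
  i=1: a_1=8, p_1 = 8*4 + 1 = 33, q_1 = 8*1 + 0 = 8.
  i=2: a_2=1, p_2 = 1*33 + 4 = 37, q_2 = 1*8 + 1 = 9.
  i=3: a_3=4, p_3 = 4*37 + 33 = 181, q_3 = 4*9 + 8 = 44.
  i=4: a_4=7, p_4 = 7*181 + 37 = 1304, q_4 = 7*44 + 9 = 317.
  i=5: a_5=12, p_5 = 12*1304 + 181 = 15829, q_5 = 12*317 + 44 = 3848.
  i=6: a_6=2, p_6 = 2*15829 + 1304 = 32962, q_6 = 2*3848 + 317 = 8013.
  i=7: a_7=8, p_7 = 8*32962 + 15829 = 279525, q_7 = 8*8013 + 3848 = 67952.

4/1, 33/8, 37/9, 181/44, 1304/317, 15829/3848, 32962/8013, 279525/67952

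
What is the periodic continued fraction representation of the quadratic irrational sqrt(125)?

Write x_i = (sqrt(125) + m_i)/d_i with (m_0, d_0) = (0, 1). a_0 = floor(sqrt(125)) = 11, since 11^2 = 121 <= 125 < 144 = 12^2.
Iterate m_{i+1} = d_i*a_i - m_i, d_{i+1} = (125 - m_{i+1}^2)/d_i, a_{i+1} = floor((a_0 + m_{i+1})/d_{i+1}):
  m_1 = 1*11 - 0 = 11, d_1 = (125 - 11^2)/1 = 4/1 = 4, a_1 = floor((11 + 11)/4) = 5.
  m_2 = 4*5 - 11 = 9, d_2 = (125 - 9^2)/4 = 44/4 = 11, a_2 = floor((11 + 9)/11) = 1.
  m_3 = 11*1 - 9 = 2, d_3 = (125 - 2^2)/11 = 121/11 = 11, a_3 = floor((11 + 2)/11) = 1.
  m_4 = 11*1 - 2 = 9, d_4 = (125 - 9^2)/11 = 44/11 = 4, a_4 = floor((11 + 9)/4) = 5.
  m_5 = 4*5 - 9 = 11, d_5 = (125 - 11^2)/4 = 4/4 = 1, a_5 = floor((11 + 11)/1) = 22.
  m_6 = 1*22 - 11 = 11, d_6 = (125 - 11^2)/1 = 4/1 = 4: (m_6, d_6) = (m_1, d_1) = (11, 4), so from here the quotients repeat a_1, ..., a_5; the period length is 5.
Hence the expansion of sqrt(125) is a_0 = 11 followed by the repeating block 5, 1, 1, 5, 22 (period 5).

[11; (5, 1, 1, 5, 22)]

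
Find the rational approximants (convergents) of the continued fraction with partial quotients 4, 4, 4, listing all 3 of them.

Using the convergent recurrence p_i = a_i*p_{i-1} + p_{i-2}, q_i = a_i*q_{i-1} + q_{i-2} with p_{-2}=0, p_{-1}=1, q_{-2}=1, q_{-1}=0:
  i=0: a_0=4, p_0 = 4*1 + 0 = 4, q_0 = 4*0 + 1 = 1.
  i=1: a_1=4, p_1 = 4*4 + 1 = 17, q_1 = 4*1 + 0 = 4.
  i=2: a_2=4, p_2 = 4*17 + 4 = 72, q_2 = 4*4 + 1 = 17.

4/1, 17/4, 72/17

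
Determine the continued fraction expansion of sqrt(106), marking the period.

[10; (3, 2, 1, 1, 1, 1, 2, 3, 20)]

Write x_i = (sqrt(106) + m_i)/d_i with (m_0, d_0) = (0, 1). a_0 = floor(sqrt(106)) = 10, since 10^2 = 100 <= 106 < 121 = 11^2.
Iterate m_{i+1} = d_i*a_i - m_i, d_{i+1} = (106 - m_{i+1}^2)/d_i, a_{i+1} = floor((a_0 + m_{i+1})/d_{i+1}):
  m_1 = 1*10 - 0 = 10, d_1 = (106 - 10^2)/1 = 6/1 = 6, a_1 = floor((10 + 10)/6) = 3.
  m_2 = 6*3 - 10 = 8, d_2 = (106 - 8^2)/6 = 42/6 = 7, a_2 = floor((10 + 8)/7) = 2.
  m_3 = 7*2 - 8 = 6, d_3 = (106 - 6^2)/7 = 70/7 = 10, a_3 = floor((10 + 6)/10) = 1.
  m_4 = 10*1 - 6 = 4, d_4 = (106 - 4^2)/10 = 90/10 = 9, a_4 = floor((10 + 4)/9) = 1.
  m_5 = 9*1 - 4 = 5, d_5 = (106 - 5^2)/9 = 81/9 = 9, a_5 = floor((10 + 5)/9) = 1.
  m_6 = 9*1 - 5 = 4, d_6 = (106 - 4^2)/9 = 90/9 = 10, a_6 = floor((10 + 4)/10) = 1.
  m_7 = 10*1 - 4 = 6, d_7 = (106 - 6^2)/10 = 70/10 = 7, a_7 = floor((10 + 6)/7) = 2.
  m_8 = 7*2 - 6 = 8, d_8 = (106 - 8^2)/7 = 42/7 = 6, a_8 = floor((10 + 8)/6) = 3.
  m_9 = 6*3 - 8 = 10, d_9 = (106 - 10^2)/6 = 6/6 = 1, a_9 = floor((10 + 10)/1) = 20.
  m_10 = 1*20 - 10 = 10, d_10 = (106 - 10^2)/1 = 6/1 = 6: (m_10, d_10) = (m_1, d_1) = (10, 6), so from here the quotients repeat a_1, ..., a_9; the period length is 9.
Hence the expansion of sqrt(106) is a_0 = 10 followed by the repeating block 3, 2, 1, 1, 1, 1, 2, 3, 20 (period 9).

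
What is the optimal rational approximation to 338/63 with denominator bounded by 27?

59/11

Expand x = 338/63 as a continued fraction with the Euclidean algorithm:
  338 = 5*63 + 23, so a_0 = 5.
  63 = 2*23 + 17, so a_1 = 2.
  23 = 1*17 + 6, so a_2 = 1.
  17 = 2*6 + 5, so a_3 = 2.
  6 = 1*5 + 1, so a_4 = 1.
  5 = 5*1 + 0, so a_5 = 5.
so x = [5; 2, 1, 2, 1, 5].
Convergents (p_i = a_i*p_{i-1} + p_{i-2}, q_i = a_i*q_{i-1} + q_{i-2} with p_{-2}=0, p_{-1}=1, q_{-2}=1, q_{-1}=0), until the denominator exceeds 27:
  i=0: a_0=5, p_0 = 5*1 + 0 = 5, q_0 = 5*0 + 1 = 1.
  i=1: a_1=2, p_1 = 2*5 + 1 = 11, q_1 = 2*1 + 0 = 2.
  i=2: a_2=1, p_2 = 1*11 + 5 = 16, q_2 = 1*2 + 1 = 3.
  i=3: a_3=2, p_3 = 2*16 + 11 = 43, q_3 = 2*3 + 2 = 8.
  i=4: a_4=1, p_4 = 1*43 + 16 = 59, q_4 = 1*8 + 3 = 11.
  i=5: a_5=5, p_5 = 5*59 + 43 = 338, q_5 = 5*11 + 8 = 63.
q_5 = 63 > 27, so the last convergent with denominator <= 27 is p_4/q_4 = 59/11.
The closest fraction with denominator <= 27 is either p_4/q_4 or the intermediate fraction (k*p_4 + p_3)/(k*q_4 + q_3) with the largest k >= 1 whose denominator stays <= 27; these approach x as k grows, and every other convergent or intermediate fraction in range is farther away.
Largest k: floor((27 - q_3)/q_4) = floor((27 - 8)/11) = 1.
That gives (1*59 + 43)/(1*11 + 8) = 102/19.
Compare the errors: |x - 59/11| = |338*11 - 59*63|/(63*11) = 1/693, and |x - 102/19| = |338*19 - 102*63|/(63*19) = 4/1197.
Cross-multiplying, 1*1197 = 1197 < 2772 = 4*693, so 1/693 is smaller: the convergent 59/11 is closer to x than 102/19.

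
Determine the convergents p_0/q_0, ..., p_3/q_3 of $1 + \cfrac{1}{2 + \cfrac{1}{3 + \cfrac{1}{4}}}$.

Using the convergent recurrence p_i = a_i*p_{i-1} + p_{i-2}, q_i = a_i*q_{i-1} + q_{i-2} with p_{-2}=0, p_{-1}=1, q_{-2}=1, q_{-1}=0:
  i=0: a_0=1, p_0 = 1*1 + 0 = 1, q_0 = 1*0 + 1 = 1.
  i=1: a_1=2, p_1 = 2*1 + 1 = 3, q_1 = 2*1 + 0 = 2.
  i=2: a_2=3, p_2 = 3*3 + 1 = 10, q_2 = 3*2 + 1 = 7.
  i=3: a_3=4, p_3 = 4*10 + 3 = 43, q_3 = 4*7 + 2 = 30.

1/1, 3/2, 10/7, 43/30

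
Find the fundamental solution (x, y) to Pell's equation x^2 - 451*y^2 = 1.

(x, y) = (46471490, 2188257)

First expand sqrt(451) as a continued fraction. With x_i = (sqrt(451) + m_i)/d_i and (m_0, d_0) = (0, 1): a_0 = floor(sqrt(451)) = 21, since 21^2 = 441 <= 451 < 484 = 22^2.
Iterate m_{i+1} = d_i*a_i - m_i, d_{i+1} = (451 - m_{i+1}^2)/d_i, a_{i+1} = floor((a_0 + m_{i+1})/d_{i+1}):
  m_1 = 1*21 - 0 = 21, d_1 = (451 - 21^2)/1 = 10/1 = 10, a_1 = floor((21 + 21)/10) = 4.
  m_2 = 10*4 - 21 = 19, d_2 = (451 - 19^2)/10 = 90/10 = 9, a_2 = floor((21 + 19)/9) = 4.
  m_3 = 9*4 - 19 = 17, d_3 = (451 - 17^2)/9 = 162/9 = 18, a_3 = floor((21 + 17)/18) = 2.
  m_4 = 18*2 - 17 = 19, d_4 = (451 - 19^2)/18 = 90/18 = 5, a_4 = floor((21 + 19)/5) = 8.
  m_5 = 5*8 - 19 = 21, d_5 = (451 - 21^2)/5 = 10/5 = 2, a_5 = floor((21 + 21)/2) = 21.
  m_6 = 2*21 - 21 = 21, d_6 = (451 - 21^2)/2 = 10/2 = 5, a_6 = floor((21 + 21)/5) = 8.
  m_7 = 5*8 - 21 = 19, d_7 = (451 - 19^2)/5 = 90/5 = 18, a_7 = floor((21 + 19)/18) = 2.
  m_8 = 18*2 - 19 = 17, d_8 = (451 - 17^2)/18 = 162/18 = 9, a_8 = floor((21 + 17)/9) = 4.
  m_9 = 9*4 - 17 = 19, d_9 = (451 - 19^2)/9 = 90/9 = 10, a_9 = floor((21 + 19)/10) = 4.
  m_10 = 10*4 - 19 = 21, d_10 = (451 - 21^2)/10 = 10/10 = 1, a_10 = floor((21 + 21)/1) = 42.
  m_11 = 1*42 - 21 = 21, d_11 = (451 - 21^2)/1 = 10/1 = 10: (m_11, d_11) = (m_1, d_1) = (21, 10), so from here the quotients repeat a_1, ..., a_10; the period length is 10.
So sqrt(451) = [21; (4, 4, 2, 8, 21, 8, 2, 4, 4, 42)] with period length k = 10.
k is even, so the fundamental solution of x^2 - 451y^2 = 1 is (p_{k-1}, q_{k-1}) = (p_9, q_9); compute convergents through index 9.
Convergents (p_i = a_i*p_{i-1} + p_{i-2}, q_i = a_i*q_{i-1} + q_{i-2} with p_{-2}=0, p_{-1}=1, q_{-2}=1, q_{-1}=0):
  i=0: a_0=21, p_0 = 21*1 + 0 = 21, q_0 = 21*0 + 1 = 1.
  i=1: a_1=4, p_1 = 4*21 + 1 = 85, q_1 = 4*1 + 0 = 4.
  i=2: a_2=4, p_2 = 4*85 + 21 = 361, q_2 = 4*4 + 1 = 17.
  i=3: a_3=2, p_3 = 2*361 + 85 = 807, q_3 = 2*17 + 4 = 38.
  i=4: a_4=8, p_4 = 8*807 + 361 = 6817, q_4 = 8*38 + 17 = 321.
  i=5: a_5=21, p_5 = 21*6817 + 807 = 143964, q_5 = 21*321 + 38 = 6779.
  i=6: a_6=8, p_6 = 8*143964 + 6817 = 1158529, q_6 = 8*6779 + 321 = 54553.
  i=7: a_7=2, p_7 = 2*1158529 + 143964 = 2461022, q_7 = 2*54553 + 6779 = 115885.
  i=8: a_8=4, p_8 = 4*2461022 + 1158529 = 11002617, q_8 = 4*115885 + 54553 = 518093.
  i=9: a_9=4, p_9 = 4*11002617 + 2461022 = 46471490, q_9 = 4*518093 + 115885 = 2188257.
Check: 46471490^2 - 451*2188257^2 = 2159599382820100 - 2159599382820099 = 1, so (x, y) = (46471490, 2188257) solves the equation, and by the theorem it is the least positive solution.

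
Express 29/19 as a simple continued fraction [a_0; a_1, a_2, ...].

Run the Euclidean algorithm on 29 and 19; the successive quotients are the partial quotients a_0, a_1, ... (each step inverts the fractional part left over by the previous one):
  29 = 1*19 + 10, so a_0 = 1.
  19 = 1*10 + 9, so a_1 = 1.
  10 = 1*9 + 1, so a_2 = 1.
  9 = 9*1 + 0, so a_3 = 9.
The remainder reaches 0 after 4 divisions, so the expansion has 4 partial quotients, read off in order.

[1; 1, 1, 9]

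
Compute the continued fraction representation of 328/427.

Run the Euclidean algorithm on 328 and 427; the successive quotients are the partial quotients a_0, a_1, ... (each step inverts the fractional part left over by the previous one):
  328 = 0*427 + 328, so a_0 = 0.
  427 = 1*328 + 99, so a_1 = 1.
  328 = 3*99 + 31, so a_2 = 3.
  99 = 3*31 + 6, so a_3 = 3.
  31 = 5*6 + 1, so a_4 = 5.
  6 = 6*1 + 0, so a_5 = 6.
The remainder reaches 0 after 6 divisions, so the expansion has 6 partial quotients, read off in order.

[0; 1, 3, 3, 5, 6]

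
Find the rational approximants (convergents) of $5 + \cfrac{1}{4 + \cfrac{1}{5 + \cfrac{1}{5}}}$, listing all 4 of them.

Using the convergent recurrence p_i = a_i*p_{i-1} + p_{i-2}, q_i = a_i*q_{i-1} + q_{i-2} with p_{-2}=0, p_{-1}=1, q_{-2}=1, q_{-1}=0:
  i=0: a_0=5, p_0 = 5*1 + 0 = 5, q_0 = 5*0 + 1 = 1.
  i=1: a_1=4, p_1 = 4*5 + 1 = 21, q_1 = 4*1 + 0 = 4.
  i=2: a_2=5, p_2 = 5*21 + 5 = 110, q_2 = 5*4 + 1 = 21.
  i=3: a_3=5, p_3 = 5*110 + 21 = 571, q_3 = 5*21 + 4 = 109.

5/1, 21/4, 110/21, 571/109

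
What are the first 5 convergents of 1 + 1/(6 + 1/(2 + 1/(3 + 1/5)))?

1/1, 7/6, 15/13, 52/45, 275/238

Using the convergent recurrence p_i = a_i*p_{i-1} + p_{i-2}, q_i = a_i*q_{i-1} + q_{i-2} with p_{-2}=0, p_{-1}=1, q_{-2}=1, q_{-1}=0:
  i=0: a_0=1, p_0 = 1*1 + 0 = 1, q_0 = 1*0 + 1 = 1.
  i=1: a_1=6, p_1 = 6*1 + 1 = 7, q_1 = 6*1 + 0 = 6.
  i=2: a_2=2, p_2 = 2*7 + 1 = 15, q_2 = 2*6 + 1 = 13.
  i=3: a_3=3, p_3 = 3*15 + 7 = 52, q_3 = 3*13 + 6 = 45.
  i=4: a_4=5, p_4 = 5*52 + 15 = 275, q_4 = 5*45 + 13 = 238.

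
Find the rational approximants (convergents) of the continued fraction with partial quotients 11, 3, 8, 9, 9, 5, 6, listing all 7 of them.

Using the convergent recurrence p_i = a_i*p_{i-1} + p_{i-2}, q_i = a_i*q_{i-1} + q_{i-2} with p_{-2}=0, p_{-1}=1, q_{-2}=1, q_{-1}=0:
  i=0: a_0=11, p_0 = 11*1 + 0 = 11, q_0 = 11*0 + 1 = 1.
  i=1: a_1=3, p_1 = 3*11 + 1 = 34, q_1 = 3*1 + 0 = 3.
  i=2: a_2=8, p_2 = 8*34 + 11 = 283, q_2 = 8*3 + 1 = 25.
  i=3: a_3=9, p_3 = 9*283 + 34 = 2581, q_3 = 9*25 + 3 = 228.
  i=4: a_4=9, p_4 = 9*2581 + 283 = 23512, q_4 = 9*228 + 25 = 2077.
  i=5: a_5=5, p_5 = 5*23512 + 2581 = 120141, q_5 = 5*2077 + 228 = 10613.
  i=6: a_6=6, p_6 = 6*120141 + 23512 = 744358, q_6 = 6*10613 + 2077 = 65755.

11/1, 34/3, 283/25, 2581/228, 23512/2077, 120141/10613, 744358/65755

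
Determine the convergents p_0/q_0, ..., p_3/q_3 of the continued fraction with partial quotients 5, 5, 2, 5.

5/1, 26/5, 57/11, 311/60

Using the convergent recurrence p_i = a_i*p_{i-1} + p_{i-2}, q_i = a_i*q_{i-1} + q_{i-2} with p_{-2}=0, p_{-1}=1, q_{-2}=1, q_{-1}=0:
  i=0: a_0=5, p_0 = 5*1 + 0 = 5, q_0 = 5*0 + 1 = 1.
  i=1: a_1=5, p_1 = 5*5 + 1 = 26, q_1 = 5*1 + 0 = 5.
  i=2: a_2=2, p_2 = 2*26 + 5 = 57, q_2 = 2*5 + 1 = 11.
  i=3: a_3=5, p_3 = 5*57 + 26 = 311, q_3 = 5*11 + 5 = 60.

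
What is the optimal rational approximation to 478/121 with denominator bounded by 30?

Expand x = 478/121 as a continued fraction with the Euclidean algorithm:
  478 = 3*121 + 115, so a_0 = 3.
  121 = 1*115 + 6, so a_1 = 1.
  115 = 19*6 + 1, so a_2 = 19.
  6 = 6*1 + 0, so a_3 = 6.
so x = [3; 1, 19, 6].
Convergents (p_i = a_i*p_{i-1} + p_{i-2}, q_i = a_i*q_{i-1} + q_{i-2} with p_{-2}=0, p_{-1}=1, q_{-2}=1, q_{-1}=0), until the denominator exceeds 30:
  i=0: a_0=3, p_0 = 3*1 + 0 = 3, q_0 = 3*0 + 1 = 1.
  i=1: a_1=1, p_1 = 1*3 + 1 = 4, q_1 = 1*1 + 0 = 1.
  i=2: a_2=19, p_2 = 19*4 + 3 = 79, q_2 = 19*1 + 1 = 20.
  i=3: a_3=6, p_3 = 6*79 + 4 = 478, q_3 = 6*20 + 1 = 121.
q_3 = 121 > 30, so the last convergent with denominator <= 30 is p_2/q_2 = 79/20.
The closest fraction with denominator <= 30 is either p_2/q_2 or the intermediate fraction (k*p_2 + p_1)/(k*q_2 + q_1) with the largest k >= 1 whose denominator stays <= 30; these approach x as k grows, and every other convergent or intermediate fraction in range is farther away.
Largest k: floor((30 - q_1)/q_2) = floor((30 - 1)/20) = 1.
That gives (1*79 + 4)/(1*20 + 1) = 83/21.
Compare the errors: |x - 79/20| = |478*20 - 79*121|/(121*20) = 1/2420, and |x - 83/21| = |478*21 - 83*121|/(121*21) = 5/2541.
Cross-multiplying, 1*2541 = 2541 < 12100 = 5*2420, so 1/2420 is smaller: the convergent 79/20 is closer to x than 83/21.

79/20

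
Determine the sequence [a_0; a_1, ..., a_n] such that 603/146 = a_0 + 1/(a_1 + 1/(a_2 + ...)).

Run the Euclidean algorithm on 603 and 146; the successive quotients are the partial quotients a_0, a_1, ... (each step inverts the fractional part left over by the previous one):
  603 = 4*146 + 19, so a_0 = 4.
  146 = 7*19 + 13, so a_1 = 7.
  19 = 1*13 + 6, so a_2 = 1.
  13 = 2*6 + 1, so a_3 = 2.
  6 = 6*1 + 0, so a_4 = 6.
The remainder reaches 0 after 5 divisions, so the expansion has 5 partial quotients, read off in order.

[4; 7, 1, 2, 6]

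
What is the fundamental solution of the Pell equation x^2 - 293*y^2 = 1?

(x, y) = (12320649, 719780)

First expand sqrt(293) as a continued fraction. With x_i = (sqrt(293) + m_i)/d_i and (m_0, d_0) = (0, 1): a_0 = floor(sqrt(293)) = 17, since 17^2 = 289 <= 293 < 324 = 18^2.
Iterate m_{i+1} = d_i*a_i - m_i, d_{i+1} = (293 - m_{i+1}^2)/d_i, a_{i+1} = floor((a_0 + m_{i+1})/d_{i+1}):
  m_1 = 1*17 - 0 = 17, d_1 = (293 - 17^2)/1 = 4/1 = 4, a_1 = floor((17 + 17)/4) = 8.
  m_2 = 4*8 - 17 = 15, d_2 = (293 - 15^2)/4 = 68/4 = 17, a_2 = floor((17 + 15)/17) = 1.
  m_3 = 17*1 - 15 = 2, d_3 = (293 - 2^2)/17 = 289/17 = 17, a_3 = floor((17 + 2)/17) = 1.
  m_4 = 17*1 - 2 = 15, d_4 = (293 - 15^2)/17 = 68/17 = 4, a_4 = floor((17 + 15)/4) = 8.
  m_5 = 4*8 - 15 = 17, d_5 = (293 - 17^2)/4 = 4/4 = 1, a_5 = floor((17 + 17)/1) = 34.
  m_6 = 1*34 - 17 = 17, d_6 = (293 - 17^2)/1 = 4/1 = 4: (m_6, d_6) = (m_1, d_1) = (17, 4), so from here the quotients repeat a_1, ..., a_5; the period length is 5.
So sqrt(293) = [17; (8, 1, 1, 8, 34)] with period length k = 5.
k is odd, so (p_{k-1}, q_{k-1}) only solves x^2 - 293y^2 = -1 and the fundamental solution of x^2 - 293y^2 = 1 is (p_{2k-1}, q_{2k-1}) = (p_9, q_9); compute convergents through index 9, running through the period twice.
Convergents (p_i = a_i*p_{i-1} + p_{i-2}, q_i = a_i*q_{i-1} + q_{i-2} with p_{-2}=0, p_{-1}=1, q_{-2}=1, q_{-1}=0):
  i=0: a_0=17, p_0 = 17*1 + 0 = 17, q_0 = 17*0 + 1 = 1.
  i=1: a_1=8, p_1 = 8*17 + 1 = 137, q_1 = 8*1 + 0 = 8.
  i=2: a_2=1, p_2 = 1*137 + 17 = 154, q_2 = 1*8 + 1 = 9.
  i=3: a_3=1, p_3 = 1*154 + 137 = 291, q_3 = 1*9 + 8 = 17.
  i=4: a_4=8, p_4 = 8*291 + 154 = 2482, q_4 = 8*17 + 9 = 145.
  i=5: a_5=34, p_5 = 34*2482 + 291 = 84679, q_5 = 34*145 + 17 = 4947.
  i=6: a_6=8, p_6 = 8*84679 + 2482 = 679914, q_6 = 8*4947 + 145 = 39721.
  i=7: a_7=1, p_7 = 1*679914 + 84679 = 764593, q_7 = 1*39721 + 4947 = 44668.
  i=8: a_8=1, p_8 = 1*764593 + 679914 = 1444507, q_8 = 1*44668 + 39721 = 84389.
  i=9: a_9=8, p_9 = 8*1444507 + 764593 = 12320649, q_9 = 8*84389 + 44668 = 719780.
Indeed p_4^2 - 293*q_4^2 = 6160324 - 6160325 = -1, not +1.
Check: 12320649^2 - 293*719780^2 = 151798391781201 - 151798391781200 = 1, so (x, y) = (12320649, 719780) solves the equation, and by the theorem it is the least positive solution.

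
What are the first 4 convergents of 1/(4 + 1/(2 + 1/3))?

Using the convergent recurrence p_i = a_i*p_{i-1} + p_{i-2}, q_i = a_i*q_{i-1} + q_{i-2} with p_{-2}=0, p_{-1}=1, q_{-2}=1, q_{-1}=0:
  i=0: a_0=0, p_0 = 0*1 + 0 = 0, q_0 = 0*0 + 1 = 1.
  i=1: a_1=4, p_1 = 4*0 + 1 = 1, q_1 = 4*1 + 0 = 4.
  i=2: a_2=2, p_2 = 2*1 + 0 = 2, q_2 = 2*4 + 1 = 9.
  i=3: a_3=3, p_3 = 3*2 + 1 = 7, q_3 = 3*9 + 4 = 31.

0/1, 1/4, 2/9, 7/31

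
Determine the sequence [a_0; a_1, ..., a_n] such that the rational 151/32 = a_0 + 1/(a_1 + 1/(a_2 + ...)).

Run the Euclidean algorithm on 151 and 32; the successive quotients are the partial quotients a_0, a_1, ... (each step inverts the fractional part left over by the previous one):
  151 = 4*32 + 23, so a_0 = 4.
  32 = 1*23 + 9, so a_1 = 1.
  23 = 2*9 + 5, so a_2 = 2.
  9 = 1*5 + 4, so a_3 = 1.
  5 = 1*4 + 1, so a_4 = 1.
  4 = 4*1 + 0, so a_5 = 4.
The remainder reaches 0 after 6 divisions, so the expansion has 6 partial quotients, read off in order.

[4; 1, 2, 1, 1, 4]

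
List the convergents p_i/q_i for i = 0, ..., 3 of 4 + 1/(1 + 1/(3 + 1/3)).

Using the convergent recurrence p_i = a_i*p_{i-1} + p_{i-2}, q_i = a_i*q_{i-1} + q_{i-2} with p_{-2}=0, p_{-1}=1, q_{-2}=1, q_{-1}=0:
  i=0: a_0=4, p_0 = 4*1 + 0 = 4, q_0 = 4*0 + 1 = 1.
  i=1: a_1=1, p_1 = 1*4 + 1 = 5, q_1 = 1*1 + 0 = 1.
  i=2: a_2=3, p_2 = 3*5 + 4 = 19, q_2 = 3*1 + 1 = 4.
  i=3: a_3=3, p_3 = 3*19 + 5 = 62, q_3 = 3*4 + 1 = 13.

4/1, 5/1, 19/4, 62/13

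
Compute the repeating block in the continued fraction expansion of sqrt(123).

Write x_i = (sqrt(123) + m_i)/d_i with (m_0, d_0) = (0, 1). a_0 = floor(sqrt(123)) = 11, since 11^2 = 121 <= 123 < 144 = 12^2.
Iterate m_{i+1} = d_i*a_i - m_i, d_{i+1} = (123 - m_{i+1}^2)/d_i, a_{i+1} = floor((a_0 + m_{i+1})/d_{i+1}):
  m_1 = 1*11 - 0 = 11, d_1 = (123 - 11^2)/1 = 2/1 = 2, a_1 = floor((11 + 11)/2) = 11.
  m_2 = 2*11 - 11 = 11, d_2 = (123 - 11^2)/2 = 2/2 = 1, a_2 = floor((11 + 11)/1) = 22.
  m_3 = 1*22 - 11 = 11, d_3 = (123 - 11^2)/1 = 2/1 = 2: (m_3, d_3) = (m_1, d_1) = (11, 2), so from here the quotients repeat a_1, a_2; the period length is 2.
Hence the expansion of sqrt(123) is a_0 = 11 followed by the repeating block 11, 22 (period 2).

[11; (11, 22)]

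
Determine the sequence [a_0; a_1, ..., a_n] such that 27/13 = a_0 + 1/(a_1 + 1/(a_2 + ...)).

Run the Euclidean algorithm on 27 and 13; the successive quotients are the partial quotients a_0, a_1, ... (each step inverts the fractional part left over by the previous one):
  27 = 2*13 + 1, so a_0 = 2.
  13 = 13*1 + 0, so a_1 = 13.
The remainder reaches 0 after 2 divisions, so the expansion has 2 partial quotients, read off in order.

[2; 13]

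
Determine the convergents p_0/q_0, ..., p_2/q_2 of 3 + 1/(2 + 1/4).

3/1, 7/2, 31/9

Using the convergent recurrence p_i = a_i*p_{i-1} + p_{i-2}, q_i = a_i*q_{i-1} + q_{i-2} with p_{-2}=0, p_{-1}=1, q_{-2}=1, q_{-1}=0:
  i=0: a_0=3, p_0 = 3*1 + 0 = 3, q_0 = 3*0 + 1 = 1.
  i=1: a_1=2, p_1 = 2*3 + 1 = 7, q_1 = 2*1 + 0 = 2.
  i=2: a_2=4, p_2 = 4*7 + 3 = 31, q_2 = 4*2 + 1 = 9.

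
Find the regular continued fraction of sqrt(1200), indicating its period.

[34; (1, 1, 1, 3, 1, 1, 1, 68)]

Write x_i = (sqrt(1200) + m_i)/d_i with (m_0, d_0) = (0, 1). a_0 = floor(sqrt(1200)) = 34, since 34^2 = 1156 <= 1200 < 1225 = 35^2.
Iterate m_{i+1} = d_i*a_i - m_i, d_{i+1} = (1200 - m_{i+1}^2)/d_i, a_{i+1} = floor((a_0 + m_{i+1})/d_{i+1}):
  m_1 = 1*34 - 0 = 34, d_1 = (1200 - 34^2)/1 = 44/1 = 44, a_1 = floor((34 + 34)/44) = 1.
  m_2 = 44*1 - 34 = 10, d_2 = (1200 - 10^2)/44 = 1100/44 = 25, a_2 = floor((34 + 10)/25) = 1.
  m_3 = 25*1 - 10 = 15, d_3 = (1200 - 15^2)/25 = 975/25 = 39, a_3 = floor((34 + 15)/39) = 1.
  m_4 = 39*1 - 15 = 24, d_4 = (1200 - 24^2)/39 = 624/39 = 16, a_4 = floor((34 + 24)/16) = 3.
  m_5 = 16*3 - 24 = 24, d_5 = (1200 - 24^2)/16 = 624/16 = 39, a_5 = floor((34 + 24)/39) = 1.
  m_6 = 39*1 - 24 = 15, d_6 = (1200 - 15^2)/39 = 975/39 = 25, a_6 = floor((34 + 15)/25) = 1.
  m_7 = 25*1 - 15 = 10, d_7 = (1200 - 10^2)/25 = 1100/25 = 44, a_7 = floor((34 + 10)/44) = 1.
  m_8 = 44*1 - 10 = 34, d_8 = (1200 - 34^2)/44 = 44/44 = 1, a_8 = floor((34 + 34)/1) = 68.
  m_9 = 1*68 - 34 = 34, d_9 = (1200 - 34^2)/1 = 44/1 = 44: (m_9, d_9) = (m_1, d_1) = (34, 44), so from here the quotients repeat a_1, ..., a_8; the period length is 8.
Hence the expansion of sqrt(1200) is a_0 = 34 followed by the repeating block 1, 1, 1, 3, 1, 1, 1, 68 (period 8).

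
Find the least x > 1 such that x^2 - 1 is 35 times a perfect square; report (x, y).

(x, y) = (6, 1)

First expand sqrt(35) as a continued fraction. With x_i = (sqrt(35) + m_i)/d_i and (m_0, d_0) = (0, 1): a_0 = floor(sqrt(35)) = 5, since 5^2 = 25 <= 35 < 36 = 6^2.
Iterate m_{i+1} = d_i*a_i - m_i, d_{i+1} = (35 - m_{i+1}^2)/d_i, a_{i+1} = floor((a_0 + m_{i+1})/d_{i+1}):
  m_1 = 1*5 - 0 = 5, d_1 = (35 - 5^2)/1 = 10/1 = 10, a_1 = floor((5 + 5)/10) = 1.
  m_2 = 10*1 - 5 = 5, d_2 = (35 - 5^2)/10 = 10/10 = 1, a_2 = floor((5 + 5)/1) = 10.
  m_3 = 1*10 - 5 = 5, d_3 = (35 - 5^2)/1 = 10/1 = 10: (m_3, d_3) = (m_1, d_1) = (5, 10), so from here the quotients repeat a_1, a_2; the period length is 2.
So sqrt(35) = [5; (1, 10)] with period length k = 2.
k is even, so the fundamental solution of x^2 - 35y^2 = 1 is (p_{k-1}, q_{k-1}) = (p_1, q_1); compute convergents through index 1.
Convergents (p_i = a_i*p_{i-1} + p_{i-2}, q_i = a_i*q_{i-1} + q_{i-2} with p_{-2}=0, p_{-1}=1, q_{-2}=1, q_{-1}=0):
  i=0: a_0=5, p_0 = 5*1 + 0 = 5, q_0 = 5*0 + 1 = 1.
  i=1: a_1=1, p_1 = 1*5 + 1 = 6, q_1 = 1*1 + 0 = 1.
Check: 6^2 - 35*1^2 = 36 - 35 = 1, so (x, y) = (6, 1) solves the equation, and by the theorem it is the least positive solution.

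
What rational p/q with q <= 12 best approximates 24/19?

14/11

Expand x = 24/19 as a continued fraction with the Euclidean algorithm:
  24 = 1*19 + 5, so a_0 = 1.
  19 = 3*5 + 4, so a_1 = 3.
  5 = 1*4 + 1, so a_2 = 1.
  4 = 4*1 + 0, so a_3 = 4.
so x = [1; 3, 1, 4].
Convergents (p_i = a_i*p_{i-1} + p_{i-2}, q_i = a_i*q_{i-1} + q_{i-2} with p_{-2}=0, p_{-1}=1, q_{-2}=1, q_{-1}=0), until the denominator exceeds 12:
  i=0: a_0=1, p_0 = 1*1 + 0 = 1, q_0 = 1*0 + 1 = 1.
  i=1: a_1=3, p_1 = 3*1 + 1 = 4, q_1 = 3*1 + 0 = 3.
  i=2: a_2=1, p_2 = 1*4 + 1 = 5, q_2 = 1*3 + 1 = 4.
  i=3: a_3=4, p_3 = 4*5 + 4 = 24, q_3 = 4*4 + 3 = 19.
q_3 = 19 > 12, so the last convergent with denominator <= 12 is p_2/q_2 = 5/4.
The closest fraction with denominator <= 12 is either p_2/q_2 or the intermediate fraction (k*p_2 + p_1)/(k*q_2 + q_1) with the largest k >= 1 whose denominator stays <= 12; these approach x as k grows, and every other convergent or intermediate fraction in range is farther away.
Largest k: floor((12 - q_1)/q_2) = floor((12 - 3)/4) = 2.
That gives (2*5 + 4)/(2*4 + 3) = 14/11.
Compare the errors: |x - 5/4| = |24*4 - 5*19|/(19*4) = 1/76, and |x - 14/11| = |24*11 - 14*19|/(19*11) = 2/209.
Cross-multiplying, 2*76 = 152 < 209 = 1*209, so 2/209 is smaller: the intermediate fraction 14/11 is closer to x than 5/4.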